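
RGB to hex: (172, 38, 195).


R = 172 → AC (hex)
G = 38 → 26 (hex)
B = 195 → C3 (hex)
Hex = #AC26C3


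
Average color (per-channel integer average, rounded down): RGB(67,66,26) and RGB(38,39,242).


Midpoint: each channel = ⌊(C₁+C₂)/2⌋
R: ⌊(67+38)/2⌋ = 52
G: ⌊(66+39)/2⌋ = 52
B: ⌊(26+242)/2⌋ = 134
= RGB(52, 52, 134)


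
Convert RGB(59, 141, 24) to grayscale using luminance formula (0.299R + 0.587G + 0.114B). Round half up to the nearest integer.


Gray = 0.299×R + 0.587×G + 0.114×B
Gray = 0.299×59 + 0.587×141 + 0.114×24
Gray = 17.641 + 82.767 + 2.736
Gray = 103.144 → round half up → 103
Gray = 103


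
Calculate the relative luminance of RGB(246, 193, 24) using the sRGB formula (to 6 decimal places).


Linearize each channel (sRGB transfer function): c = v/255; c_lin = c/12.92 if c ≤ 0.04045, else ((c+0.055)/1.055)^2.4
  R: 246/255 ≈ 0.964706 > 0.04045 → ((0.964706+0.055)/1.055)^2.4 ≈ 0.921582
  G: 193/255 ≈ 0.756863 > 0.04045 → ((0.756863+0.055)/1.055)^2.4 ≈ 0.533276
  B: 24/255 ≈ 0.094118 > 0.04045 → ((0.094118+0.055)/1.055)^2.4 ≈ 0.009134
R_lin = 0.921582, G_lin = 0.533276, B_lin = 0.009134
L = 0.2126×R + 0.7152×G + 0.0722×B
L = 0.2126×0.921582 + 0.7152×0.533276 + 0.0722×0.009134
L ≈ 0.577987


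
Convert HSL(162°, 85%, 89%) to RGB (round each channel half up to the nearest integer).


H=162°, S=0.85, L=0.89
C = (1-|2L-1|)×S = (1-|0.78|)×0.85 = 0.187
H' = H/60 = 162/60 ≈ 2.7000; X = C×(1-|H' mod 2 - 1|) = 0.1309
m = L - C/2 = 0.89 - 0.0935 = 0.7965
Sector ⌊H'⌋ = 2 → (R',G',B') = (0.0, 0.187, 0.1309)
RGB = ((R'+m)×255, (G'+m)×255, (B'+m)×255) = (203.1075, 250.7925, 236.487)
Round half up → RGB(203, 251, 236)


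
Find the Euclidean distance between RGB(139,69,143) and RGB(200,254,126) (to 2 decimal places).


d = √[(R₁-R₂)² + (G₁-G₂)² + (B₁-B₂)²]
d = √[(139-200)² + (69-254)² + (143-126)²]
d = √[3721 + 34225 + 289]
d = √38235
d ≈ 195.54


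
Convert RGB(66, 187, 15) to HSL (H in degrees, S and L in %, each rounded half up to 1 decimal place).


Normalize: R'=66/255≈0.2588, G'=187/255≈0.7333, B'=15/255≈0.0588
Max=187/255, Min=15/255, Δ=Max-Min=172/255
L = (Max+Min)/2 = (187+15)/510 = 202/510 = 0.39607… → L = 39.6%
L ≤ 0.5 → S = Δ/(Max+Min) = 172/(187+15) = 172/202 = 0.85148… → S = 85.1%
(the 1/255 factors cancel in S and H, so raw channel differences can be used)
Max is G' → H = 60 × ((B-R)/Δ + 2) = 60 × ((15-66)/172 + 2)
  -51/172 + 2 = -0.2965… + 2 = 1.7034…
  H = 60 × 1.7034… = 102.209…° → H = 102.2°
= HSL(102.2°, 85.1%, 39.6%)


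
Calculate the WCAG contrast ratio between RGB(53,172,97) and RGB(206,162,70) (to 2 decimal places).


Linearize each sRGB channel c=v/255: c/12.92 if c ≤ 0.04045 else ((c+0.055)/1.055)^2.4
L = 0.2126×R_lin + 0.7152×G_lin + 0.0722×B_lin
Color 1 (53,172,97):
  R=53: 53/255≈0.2078 > 0.04045 → ((0.2078+0.055)/1.055)^2.4 ≈ 0.03560
  G=172: 172/255≈0.6745 > 0.04045 → ((0.6745+0.055)/1.055)^2.4 ≈ 0.41254
  B=97: 97/255≈0.3804 > 0.04045 → ((0.3804+0.055)/1.055)^2.4 ≈ 0.11954
  L1 = 0.2126×0.03560 + 0.7152×0.41254 + 0.0722×0.11954 ≈ 0.31125
Color 2 (206,162,70):
  R=206: 206/255≈0.8078 > 0.04045 → ((0.8078+0.055)/1.055)^2.4 ≈ 0.61721
  G=162: 162/255≈0.6353 > 0.04045 → ((0.6353+0.055)/1.055)^2.4 ≈ 0.36131
  B=70: 70/255≈0.2745 > 0.04045 → ((0.2745+0.055)/1.055)^2.4 ≈ 0.06125
  L2 = 0.2126×0.61721 + 0.7152×0.36131 + 0.0722×0.06125 ≈ 0.39405
Lighter = 0.39405, Darker = 0.31125
Ratio = (L_lighter + 0.05) / (L_darker + 0.05)
Ratio = (0.39405 + 0.05) / (0.31125 + 0.05) = 0.44405 / 0.36125 ≈ 1.2292
Ratio ≈ 1.23:1


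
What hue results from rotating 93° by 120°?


New hue = (H + rotation) mod 360
New hue = (93 + 120) mod 360
= 213 mod 360
= 213°


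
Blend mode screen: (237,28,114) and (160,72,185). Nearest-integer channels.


Screen: C = 255 - (255-A)×(255-B)/255, rounded to nearest integer
R: 255 - (255-237)×(255-160)/255 = 255 - 1710/255 ≈ 255 - 6.706 = 248.294 → 248
G: 255 - (255-28)×(255-72)/255 = 255 - 41541/255 ≈ 255 - 162.906 = 92.094 → 92
B: 255 - (255-114)×(255-185)/255 = 255 - 9870/255 ≈ 255 - 38.706 = 216.294 → 216
= RGB(248, 92, 216)


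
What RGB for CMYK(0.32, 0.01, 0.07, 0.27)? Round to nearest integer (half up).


R = 255 × (1-C) × (1-K) = 255 × 0.68 × 0.73 = 126.582 → 127
G = 255 × (1-M) × (1-K) = 255 × 0.99 × 0.73 = 184.2885 → 184
B = 255 × (1-Y) × (1-K) = 255 × 0.93 × 0.73 = 173.1195 → 173
= RGB(127, 184, 173)


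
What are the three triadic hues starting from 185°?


Triadic: equally spaced at 120° intervals
H1 = 185°
H2 = (185 + 120) mod 360 = 305°
H3 = (185 + 240) mod 360 = 65°
Triadic = 185°, 305°, 65°


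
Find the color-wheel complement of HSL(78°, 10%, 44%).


Complement = opposite side of color wheel = hue + 180°
H' = (78 + 180) mod 360 = 258°
S and L unchanged.
= HSL(258°, 10%, 44%)


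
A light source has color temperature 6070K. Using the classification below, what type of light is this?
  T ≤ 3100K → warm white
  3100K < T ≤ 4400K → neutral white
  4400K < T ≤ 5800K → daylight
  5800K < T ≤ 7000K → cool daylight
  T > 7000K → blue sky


Temperature: 6070K
5800K < 6070K ≤ 7000K → cool daylight
Classification: cool daylight


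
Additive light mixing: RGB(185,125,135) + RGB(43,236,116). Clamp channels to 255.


Additive: each channel = min(255, C₁+C₂)
R: 185+43 = 228 → 228
G: 125+236 = 361 → 255
B: 135+116 = 251 → 251
= RGB(228, 255, 251)


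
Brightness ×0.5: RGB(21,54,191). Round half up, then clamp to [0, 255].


Multiply each channel by 0.5, round half up, clamp to [0, 255]
R: 21×0.5 = 10.5 → round → 11
G: 54×0.5 = 27
B: 191×0.5 = 95.5 → round → 96
= RGB(11, 27, 96)


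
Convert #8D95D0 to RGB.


8D → 141 (R)
95 → 149 (G)
D0 → 208 (B)
= RGB(141, 149, 208)


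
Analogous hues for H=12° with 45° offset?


Base hue: 12°
Left analog: (12 - 45) mod 360 = 327°
Right analog: (12 + 45) mod 360 = 57°
Analogous hues = 327° and 57°


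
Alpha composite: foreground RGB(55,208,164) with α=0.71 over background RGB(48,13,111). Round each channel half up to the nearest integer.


C = α×F + (1-α)×B, with 1-α = 0.29
R: 0.71×55 + 0.29×48 = 39.05 + 13.92 = 52.97 → 53
G: 0.71×208 + 0.29×13 = 147.68 + 3.77 = 151.45 → 151
B: 0.71×164 + 0.29×111 = 116.44 + 32.19 = 148.63 → 149
= RGB(53, 151, 149)


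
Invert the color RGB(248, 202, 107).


Invert: (255-R, 255-G, 255-B)
R: 255-248 = 7
G: 255-202 = 53
B: 255-107 = 148
= RGB(7, 53, 148)


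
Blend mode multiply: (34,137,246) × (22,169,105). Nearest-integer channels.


Multiply: C = A×B/255, rounded to nearest integer
R: 34×22/255 = 748/255 ≈ 2.933 → 3
G: 137×169/255 = 23153/255 ≈ 90.796 → 91
B: 246×105/255 = 25830/255 ≈ 101.294 → 101
= RGB(3, 91, 101)


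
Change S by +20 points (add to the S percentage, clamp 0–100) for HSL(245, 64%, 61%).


Original S = 64%
Adjustment = +20 percentage points
New S = 64 + (20) = 84
Clamp to [0, 100] → 84
= HSL(245°, 84%, 61%)


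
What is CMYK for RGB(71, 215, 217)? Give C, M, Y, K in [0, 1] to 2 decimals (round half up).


R'=71/255≈0.2784, G'=215/255≈0.8431, B'=217/255≈0.8510
K = 1 - max(R',G',B') = 1 - 217/255 = 38/255 = 0.14901… → 0.15
(1-R'-K)/(1-K) simplifies to (max-R)/max with max = 217:
C = (217-71)/217 = 146/217 = 0.67281… → 0.67
M = (217-215)/217 = 2/217 = 0.00921… → 0.01
Y = (217-217)/217 = 0/217 = 0 → 0.00
= CMYK(0.67, 0.01, 0.00, 0.15)


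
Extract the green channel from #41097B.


Color: #41097B
R = 41 = 65
G = 09 = 9
B = 7B = 123
Green = 9


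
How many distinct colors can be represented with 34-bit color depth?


Colors = 2^bits = 2^34
= 17,179,869,184 colors


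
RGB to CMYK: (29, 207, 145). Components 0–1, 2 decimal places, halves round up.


R'=29/255≈0.1137, G'=207/255≈0.8118, B'=145/255≈0.5686
K = 1 - max(R',G',B') = 1 - 207/255 = 48/255 = 0.18823… → 0.19
(1-R'-K)/(1-K) simplifies to (max-R)/max with max = 207:
C = (207-29)/207 = 178/207 = 0.85990… → 0.86
M = (207-207)/207 = 0/207 = 0 → 0.00
Y = (207-145)/207 = 62/207 = 0.29951… → 0.30
= CMYK(0.86, 0.00, 0.30, 0.19)


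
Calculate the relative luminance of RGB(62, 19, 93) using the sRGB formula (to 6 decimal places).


Linearize each channel (sRGB transfer function): c = v/255; c_lin = c/12.92 if c ≤ 0.04045, else ((c+0.055)/1.055)^2.4
  R: 62/255 ≈ 0.243137 > 0.04045 → ((0.243137+0.055)/1.055)^2.4 ≈ 0.048172
  G: 19/255 ≈ 0.074510 > 0.04045 → ((0.074510+0.055)/1.055)^2.4 ≈ 0.006512
  B: 93/255 ≈ 0.364706 > 0.04045 → ((0.364706+0.055)/1.055)^2.4 ≈ 0.109462
R_lin = 0.048172, G_lin = 0.006512, B_lin = 0.109462
L = 0.2126×R + 0.7152×G + 0.0722×B
L = 0.2126×0.048172 + 0.7152×0.006512 + 0.0722×0.109462
L ≈ 0.022802


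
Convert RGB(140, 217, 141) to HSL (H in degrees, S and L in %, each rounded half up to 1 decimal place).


Normalize: R'=140/255≈0.5490, G'=217/255≈0.8510, B'=141/255≈0.5529
Max=217/255, Min=140/255, Δ=Max-Min=77/255
L = (Max+Min)/2 = (217+140)/510 = 357/510 = 0.7 → L = 70.0%
L > 0.5 → S = Δ/(2-Max-Min) = 77/(510-217-140) = 77/153 = 0.50326… → S = 50.3%
(the 1/255 factors cancel in S and H, so raw channel differences can be used)
Max is G' → H = 60 × ((B-R)/Δ + 2) = 60 × ((141-140)/77 + 2)
  1/77 + 2 = 0.0129… + 2 = 2.0129…
  H = 60 × 2.0129… = 120.779…° → H = 120.8°
= HSL(120.8°, 50.3%, 70.0%)


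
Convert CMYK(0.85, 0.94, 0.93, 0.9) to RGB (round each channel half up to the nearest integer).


R = 255 × (1-C) × (1-K) = 255 × 0.15 × 0.10 = 3.825 → 4
G = 255 × (1-M) × (1-K) = 255 × 0.06 × 0.10 = 1.53 → 2
B = 255 × (1-Y) × (1-K) = 255 × 0.07 × 0.10 = 1.785 → 2
= RGB(4, 2, 2)


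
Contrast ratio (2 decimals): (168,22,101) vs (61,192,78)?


Linearize each sRGB channel c=v/255: c/12.92 if c ≤ 0.04045 else ((c+0.055)/1.055)^2.4
L = 0.2126×R_lin + 0.7152×G_lin + 0.0722×B_lin
Color 1 (168,22,101):
  R=168: 168/255≈0.6588 > 0.04045 → ((0.6588+0.055)/1.055)^2.4 ≈ 0.39157
  G=22: 22/255≈0.0863 > 0.04045 → ((0.0863+0.055)/1.055)^2.4 ≈ 0.00802
  B=101: 101/255≈0.3961 > 0.04045 → ((0.3961+0.055)/1.055)^2.4 ≈ 0.13014
  L1 = 0.2126×0.39157 + 0.7152×0.00802 + 0.0722×0.13014 ≈ 0.09838
Color 2 (61,192,78):
  R=61: 61/255≈0.2392 > 0.04045 → ((0.2392+0.055)/1.055)^2.4 ≈ 0.04667
  G=192: 192/255≈0.7529 > 0.04045 → ((0.7529+0.055)/1.055)^2.4 ≈ 0.52712
  B=78: 78/255≈0.3059 > 0.04045 → ((0.3059+0.055)/1.055)^2.4 ≈ 0.07619
  L2 = 0.2126×0.04667 + 0.7152×0.52712 + 0.0722×0.07619 ≈ 0.39241
Lighter = 0.39241, Darker = 0.09838
Ratio = (L_lighter + 0.05) / (L_darker + 0.05)
Ratio = (0.39241 + 0.05) / (0.09838 + 0.05) = 0.44241 / 0.14838 ≈ 2.9816
Ratio ≈ 2.98:1


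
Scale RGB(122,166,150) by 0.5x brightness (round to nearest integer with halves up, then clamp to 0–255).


Multiply each channel by 0.5, round half up, clamp to [0, 255]
R: 122×0.5 = 61
G: 166×0.5 = 83
B: 150×0.5 = 75
= RGB(61, 83, 75)


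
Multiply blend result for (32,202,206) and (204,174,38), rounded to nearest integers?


Multiply: C = A×B/255, rounded to nearest integer
R: 32×204/255 = 6528/255 ≈ 25.600 → 26
G: 202×174/255 = 35148/255 ≈ 137.835 → 138
B: 206×38/255 = 7828/255 ≈ 30.698 → 31
= RGB(26, 138, 31)


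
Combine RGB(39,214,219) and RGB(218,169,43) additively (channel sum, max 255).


Additive: each channel = min(255, C₁+C₂)
R: 39+218 = 257 → 255
G: 214+169 = 383 → 255
B: 219+43 = 262 → 255
= RGB(255, 255, 255)


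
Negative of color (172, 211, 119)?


Invert: (255-R, 255-G, 255-B)
R: 255-172 = 83
G: 255-211 = 44
B: 255-119 = 136
= RGB(83, 44, 136)


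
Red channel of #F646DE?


Color: #F646DE
R = F6 = 246
G = 46 = 70
B = DE = 222
Red = 246


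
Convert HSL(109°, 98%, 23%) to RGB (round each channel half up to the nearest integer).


H=109°, S=0.98, L=0.23
C = (1-|2L-1|)×S = (1-|-0.54|)×0.98 = 0.4508
H' = H/60 = 109/60 ≈ 1.8167; X = C×(1-|H' mod 2 - 1|) ≈ 0.0826
m = L - C/2 = 0.23 - 0.2254 = 0.0046
Sector ⌊H'⌋ = 1 → (R',G',B') = (≈0.0826, 0.4508, 0.0)
RGB = ((R'+m)×255, (G'+m)×255, (B'+m)×255) = (22.2479, 116.127, 1.173)
Round half up → RGB(22, 116, 1)


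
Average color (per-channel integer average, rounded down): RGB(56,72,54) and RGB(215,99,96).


Midpoint: each channel = ⌊(C₁+C₂)/2⌋
R: ⌊(56+215)/2⌋ = 135
G: ⌊(72+99)/2⌋ = 85
B: ⌊(54+96)/2⌋ = 75
= RGB(135, 85, 75)


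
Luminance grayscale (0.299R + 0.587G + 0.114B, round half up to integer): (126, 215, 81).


Gray = 0.299×R + 0.587×G + 0.114×B
Gray = 0.299×126 + 0.587×215 + 0.114×81
Gray = 37.674 + 126.205 + 9.234
Gray = 173.113 → round half up → 173
Gray = 173


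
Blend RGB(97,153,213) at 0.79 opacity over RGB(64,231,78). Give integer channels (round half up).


C = α×F + (1-α)×B, with 1-α = 0.21
R: 0.79×97 + 0.21×64 = 76.63 + 13.44 = 90.07 → 90
G: 0.79×153 + 0.21×231 = 120.87 + 48.51 = 169.38 → 169
B: 0.79×213 + 0.21×78 = 168.27 + 16.38 = 184.65 → 185
= RGB(90, 169, 185)


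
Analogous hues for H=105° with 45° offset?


Base hue: 105°
Left analog: (105 - 45) mod 360 = 60°
Right analog: (105 + 45) mod 360 = 150°
Analogous hues = 60° and 150°


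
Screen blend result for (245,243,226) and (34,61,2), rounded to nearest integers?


Screen: C = 255 - (255-A)×(255-B)/255, rounded to nearest integer
R: 255 - (255-245)×(255-34)/255 = 255 - 2210/255 ≈ 255 - 8.667 = 246.333 → 246
G: 255 - (255-243)×(255-61)/255 = 255 - 2328/255 ≈ 255 - 9.129 = 245.871 → 246
B: 255 - (255-226)×(255-2)/255 = 255 - 7337/255 ≈ 255 - 28.773 = 226.227 → 226
= RGB(246, 246, 226)


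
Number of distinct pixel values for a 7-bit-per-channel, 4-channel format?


Total bits = 7 bits/channel × 4 channels = 28 bits
Distinct pixel values = 2^28
= 268,435,456 pixel values


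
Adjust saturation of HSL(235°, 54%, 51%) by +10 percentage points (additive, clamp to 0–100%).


Original S = 54%
Adjustment = +10 percentage points
New S = 54 + (10) = 64
Clamp to [0, 100] → 64
= HSL(235°, 64%, 51%)


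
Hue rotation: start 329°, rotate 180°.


New hue = (H + rotation) mod 360
New hue = (329 + 180) mod 360
= 509 mod 360
= 149°


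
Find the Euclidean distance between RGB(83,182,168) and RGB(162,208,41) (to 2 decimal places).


d = √[(R₁-R₂)² + (G₁-G₂)² + (B₁-B₂)²]
d = √[(83-162)² + (182-208)² + (168-41)²]
d = √[6241 + 676 + 16129]
d = √23046
d ≈ 151.81


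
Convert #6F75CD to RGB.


6F → 111 (R)
75 → 117 (G)
CD → 205 (B)
= RGB(111, 117, 205)


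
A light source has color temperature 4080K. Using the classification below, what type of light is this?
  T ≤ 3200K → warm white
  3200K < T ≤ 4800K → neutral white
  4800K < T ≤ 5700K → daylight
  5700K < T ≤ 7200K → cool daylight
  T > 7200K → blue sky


Temperature: 4080K
3200K < 4080K ≤ 4800K → neutral white
Classification: neutral white


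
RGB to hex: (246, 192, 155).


R = 246 → F6 (hex)
G = 192 → C0 (hex)
B = 155 → 9B (hex)
Hex = #F6C09B


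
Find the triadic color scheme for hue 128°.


Triadic: equally spaced at 120° intervals
H1 = 128°
H2 = (128 + 120) mod 360 = 248°
H3 = (128 + 240) mod 360 = 8°
Triadic = 128°, 248°, 8°


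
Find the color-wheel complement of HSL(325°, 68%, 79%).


Complement = opposite side of color wheel = hue + 180°
H' = (325 + 180) mod 360 = 145°
S and L unchanged.
= HSL(145°, 68%, 79%)


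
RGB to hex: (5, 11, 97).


R = 5 → 05 (hex)
G = 11 → 0B (hex)
B = 97 → 61 (hex)
Hex = #050B61


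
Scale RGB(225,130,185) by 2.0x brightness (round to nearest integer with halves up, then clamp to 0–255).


Multiply each channel by 2.0, round half up, clamp to [0, 255]
R: 225×2.0 = 450 → clamp → 255
G: 130×2.0 = 260 → clamp → 255
B: 185×2.0 = 370 → clamp → 255
= RGB(255, 255, 255)


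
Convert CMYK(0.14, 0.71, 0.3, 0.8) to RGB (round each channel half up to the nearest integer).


R = 255 × (1-C) × (1-K) = 255 × 0.86 × 0.20 = 43.86 → 44
G = 255 × (1-M) × (1-K) = 255 × 0.29 × 0.20 = 14.79 → 15
B = 255 × (1-Y) × (1-K) = 255 × 0.70 × 0.20 = 35.7 → 36
= RGB(44, 15, 36)


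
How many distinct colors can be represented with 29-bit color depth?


Colors = 2^bits = 2^29
= 536,870,912 colors


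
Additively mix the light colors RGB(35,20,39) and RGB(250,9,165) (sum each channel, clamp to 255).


Additive: each channel = min(255, C₁+C₂)
R: 35+250 = 285 → 255
G: 20+9 = 29 → 29
B: 39+165 = 204 → 204
= RGB(255, 29, 204)


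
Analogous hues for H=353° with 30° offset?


Base hue: 353°
Left analog: (353 - 30) mod 360 = 323°
Right analog: (353 + 30) mod 360 = 23°
Analogous hues = 323° and 23°


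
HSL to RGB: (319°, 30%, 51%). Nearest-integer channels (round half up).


H=319°, S=0.30, L=0.51
C = (1-|2L-1|)×S = (1-|0.02|)×0.30 = 0.294
H' = H/60 = 319/60 ≈ 5.3167; X = C×(1-|H' mod 2 - 1|) = 0.2009
m = L - C/2 = 0.51 - 0.147 = 0.363
Sector ⌊H'⌋ = 5 → (R',G',B') = (0.294, 0.0, 0.2009)
RGB = ((R'+m)×255, (G'+m)×255, (B'+m)×255) = (167.535, 92.565, 143.7945)
Round half up → RGB(168, 93, 144)


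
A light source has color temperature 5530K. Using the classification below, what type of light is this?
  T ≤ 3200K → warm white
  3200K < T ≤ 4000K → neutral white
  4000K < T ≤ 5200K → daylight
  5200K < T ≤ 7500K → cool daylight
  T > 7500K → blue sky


Temperature: 5530K
5200K < 5530K ≤ 7500K → cool daylight
Classification: cool daylight


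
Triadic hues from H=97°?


Triadic: equally spaced at 120° intervals
H1 = 97°
H2 = (97 + 120) mod 360 = 217°
H3 = (97 + 240) mod 360 = 337°
Triadic = 97°, 217°, 337°


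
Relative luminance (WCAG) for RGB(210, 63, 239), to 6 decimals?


Linearize each channel (sRGB transfer function): c = v/255; c_lin = c/12.92 if c ≤ 0.04045, else ((c+0.055)/1.055)^2.4
  R: 210/255 ≈ 0.823529 > 0.04045 → ((0.823529+0.055)/1.055)^2.4 ≈ 0.644480
  G: 63/255 ≈ 0.247059 > 0.04045 → ((0.247059+0.055)/1.055)^2.4 ≈ 0.049707
  B: 239/255 ≈ 0.937255 > 0.04045 → ((0.937255+0.055)/1.055)^2.4 ≈ 0.863157
R_lin = 0.644480, G_lin = 0.049707, B_lin = 0.863157
L = 0.2126×R + 0.7152×G + 0.0722×B
L = 0.2126×0.644480 + 0.7152×0.049707 + 0.0722×0.863157
L ≈ 0.234886


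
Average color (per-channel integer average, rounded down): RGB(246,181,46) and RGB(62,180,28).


Midpoint: each channel = ⌊(C₁+C₂)/2⌋
R: ⌊(246+62)/2⌋ = 154
G: ⌊(181+180)/2⌋ = 180
B: ⌊(46+28)/2⌋ = 37
= RGB(154, 180, 37)


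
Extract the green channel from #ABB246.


Color: #ABB246
R = AB = 171
G = B2 = 178
B = 46 = 70
Green = 178


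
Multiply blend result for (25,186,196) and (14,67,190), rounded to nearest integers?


Multiply: C = A×B/255, rounded to nearest integer
R: 25×14/255 = 350/255 ≈ 1.373 → 1
G: 186×67/255 = 12462/255 ≈ 48.871 → 49
B: 196×190/255 = 37240/255 ≈ 146.039 → 146
= RGB(1, 49, 146)


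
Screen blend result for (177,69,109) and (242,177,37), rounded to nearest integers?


Screen: C = 255 - (255-A)×(255-B)/255, rounded to nearest integer
R: 255 - (255-177)×(255-242)/255 = 255 - 1014/255 ≈ 255 - 3.976 = 251.024 → 251
G: 255 - (255-69)×(255-177)/255 = 255 - 14508/255 ≈ 255 - 56.894 = 198.106 → 198
B: 255 - (255-109)×(255-37)/255 = 255 - 31828/255 ≈ 255 - 124.816 = 130.184 → 130
= RGB(251, 198, 130)


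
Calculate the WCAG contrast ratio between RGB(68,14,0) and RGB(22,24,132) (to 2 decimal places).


Linearize each sRGB channel c=v/255: c/12.92 if c ≤ 0.04045 else ((c+0.055)/1.055)^2.4
L = 0.2126×R_lin + 0.7152×G_lin + 0.0722×B_lin
Color 1 (68,14,0):
  R=68: 68/255≈0.2667 > 0.04045 → ((0.2667+0.055)/1.055)^2.4 ≈ 0.05781
  G=14: 14/255≈0.0549 > 0.04045 → ((0.0549+0.055)/1.055)^2.4 ≈ 0.00439
  B=0: 0/255≈0.0000 ≤ 0.04045 → 0.0000/12.92 ≈ 0.00000
  L1 = 0.2126×0.05781 + 0.7152×0.00439 + 0.0722×0.00000 ≈ 0.01543
Color 2 (22,24,132):
  R=22: 22/255≈0.0863 > 0.04045 → ((0.0863+0.055)/1.055)^2.4 ≈ 0.00802
  G=24: 24/255≈0.0941 > 0.04045 → ((0.0941+0.055)/1.055)^2.4 ≈ 0.00913
  B=132: 132/255≈0.5176 > 0.04045 → ((0.5176+0.055)/1.055)^2.4 ≈ 0.23074
  L2 = 0.2126×0.00802 + 0.7152×0.00913 + 0.0722×0.23074 ≈ 0.02490
Lighter = 0.02490, Darker = 0.01543
Ratio = (L_lighter + 0.05) / (L_darker + 0.05)
Ratio = (0.02490 + 0.05) / (0.01543 + 0.05) = 0.07490 / 0.06543 ≈ 1.1447
Ratio ≈ 1.14:1


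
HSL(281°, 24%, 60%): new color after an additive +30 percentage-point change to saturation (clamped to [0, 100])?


Original S = 24%
Adjustment = +30 percentage points
New S = 24 + (30) = 54
Clamp to [0, 100] → 54
= HSL(281°, 54%, 60%)


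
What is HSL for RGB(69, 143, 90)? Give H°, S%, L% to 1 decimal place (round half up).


Normalize: R'=69/255≈0.2706, G'=143/255≈0.5608, B'=90/255≈0.3529
Max=143/255, Min=69/255, Δ=Max-Min=74/255
L = (Max+Min)/2 = (143+69)/510 = 212/510 = 0.41568… → L = 41.6%
L ≤ 0.5 → S = Δ/(Max+Min) = 74/(143+69) = 74/212 = 0.34905… → S = 34.9%
(the 1/255 factors cancel in S and H, so raw channel differences can be used)
Max is G' → H = 60 × ((B-R)/Δ + 2) = 60 × ((90-69)/74 + 2)
  21/74 + 2 = 0.2837… + 2 = 2.2837…
  H = 60 × 2.2837… = 137.027…° → H = 137.0°
= HSL(137.0°, 34.9%, 41.6%)


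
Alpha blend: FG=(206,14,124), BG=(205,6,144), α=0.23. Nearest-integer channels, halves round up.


C = α×F + (1-α)×B, with 1-α = 0.77
R: 0.23×206 + 0.77×205 = 47.38 + 157.85 = 205.23 → 205
G: 0.23×14 + 0.77×6 = 3.22 + 4.62 = 7.84 → 8
B: 0.23×124 + 0.77×144 = 28.52 + 110.88 = 139.40 → 139
= RGB(205, 8, 139)


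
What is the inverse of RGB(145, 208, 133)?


Invert: (255-R, 255-G, 255-B)
R: 255-145 = 110
G: 255-208 = 47
B: 255-133 = 122
= RGB(110, 47, 122)


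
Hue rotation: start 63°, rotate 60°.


New hue = (H + rotation) mod 360
New hue = (63 + 60) mod 360
= 123 mod 360
= 123°


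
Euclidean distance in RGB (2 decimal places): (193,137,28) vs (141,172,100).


d = √[(R₁-R₂)² + (G₁-G₂)² + (B₁-B₂)²]
d = √[(193-141)² + (137-172)² + (28-100)²]
d = √[2704 + 1225 + 5184]
d = √9113
d ≈ 95.46


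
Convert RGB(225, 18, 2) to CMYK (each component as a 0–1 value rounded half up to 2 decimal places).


R'=225/255≈0.8824, G'=18/255≈0.0706, B'=2/255≈0.0078
K = 1 - max(R',G',B') = 1 - 225/255 = 30/255 = 0.11764… → 0.12
(1-R'-K)/(1-K) simplifies to (max-R)/max with max = 225:
C = (225-225)/225 = 0/225 = 0 → 0.00
M = (225-18)/225 = 207/225 = 0.92 → 0.92
Y = (225-2)/225 = 223/225 = 0.99111… → 0.99
= CMYK(0.00, 0.92, 0.99, 0.12)


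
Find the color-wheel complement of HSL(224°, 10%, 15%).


Complement = opposite side of color wheel = hue + 180°
H' = (224 + 180) mod 360 = 44°
S and L unchanged.
= HSL(44°, 10%, 15%)


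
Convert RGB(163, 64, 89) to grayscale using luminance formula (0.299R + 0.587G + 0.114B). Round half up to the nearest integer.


Gray = 0.299×R + 0.587×G + 0.114×B
Gray = 0.299×163 + 0.587×64 + 0.114×89
Gray = 48.737 + 37.568 + 10.146
Gray = 96.451 → round half up → 96
Gray = 96


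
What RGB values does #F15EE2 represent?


F1 → 241 (R)
5E → 94 (G)
E2 → 226 (B)
= RGB(241, 94, 226)


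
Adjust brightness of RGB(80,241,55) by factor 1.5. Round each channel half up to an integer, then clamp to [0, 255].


Multiply each channel by 1.5, round half up, clamp to [0, 255]
R: 80×1.5 = 120
G: 241×1.5 = 361.5 → round → 362 → clamp → 255
B: 55×1.5 = 82.5 → round → 83
= RGB(120, 255, 83)


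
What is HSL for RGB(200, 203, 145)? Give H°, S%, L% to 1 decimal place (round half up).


Normalize: R'=200/255≈0.7843, G'=203/255≈0.7961, B'=145/255≈0.5686
Max=203/255, Min=145/255, Δ=Max-Min=58/255
L = (Max+Min)/2 = (203+145)/510 = 348/510 = 0.68235… → L = 68.2%
L > 0.5 → S = Δ/(2-Max-Min) = 58/(510-203-145) = 58/162 = 0.35802… → S = 35.8%
(the 1/255 factors cancel in S and H, so raw channel differences can be used)
Max is G' → H = 60 × ((B-R)/Δ + 2) = 60 × ((145-200)/58 + 2)
  -55/58 + 2 = -0.9482… + 2 = 1.0517…
  H = 60 × 1.0517… = 63.103…° → H = 63.1°
= HSL(63.1°, 35.8%, 68.2%)


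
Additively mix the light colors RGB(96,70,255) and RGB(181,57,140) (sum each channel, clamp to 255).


Additive: each channel = min(255, C₁+C₂)
R: 96+181 = 277 → 255
G: 70+57 = 127 → 127
B: 255+140 = 395 → 255
= RGB(255, 127, 255)


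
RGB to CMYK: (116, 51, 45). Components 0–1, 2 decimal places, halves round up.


R'=116/255≈0.4549, G'=51/255≈0.2000, B'=45/255≈0.1765
K = 1 - max(R',G',B') = 1 - 116/255 = 139/255 = 0.54509… → 0.55
(1-R'-K)/(1-K) simplifies to (max-R)/max with max = 116:
C = (116-116)/116 = 0/116 = 0 → 0.00
M = (116-51)/116 = 65/116 = 0.56034… → 0.56
Y = (116-45)/116 = 71/116 = 0.61206… → 0.61
= CMYK(0.00, 0.56, 0.61, 0.55)


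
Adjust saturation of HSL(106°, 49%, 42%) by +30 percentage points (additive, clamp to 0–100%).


Original S = 49%
Adjustment = +30 percentage points
New S = 49 + (30) = 79
Clamp to [0, 100] → 79
= HSL(106°, 79%, 42%)


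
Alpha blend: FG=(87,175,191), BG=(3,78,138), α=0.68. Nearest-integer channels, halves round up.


C = α×F + (1-α)×B, with 1-α = 0.32
R: 0.68×87 + 0.32×3 = 59.16 + 0.96 = 60.12 → 60
G: 0.68×175 + 0.32×78 = 119.00 + 24.96 = 143.96 → 144
B: 0.68×191 + 0.32×138 = 129.88 + 44.16 = 174.04 → 174
= RGB(60, 144, 174)


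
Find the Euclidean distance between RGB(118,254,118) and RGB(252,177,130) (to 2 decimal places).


d = √[(R₁-R₂)² + (G₁-G₂)² + (B₁-B₂)²]
d = √[(118-252)² + (254-177)² + (118-130)²]
d = √[17956 + 5929 + 144]
d = √24029
d ≈ 155.01


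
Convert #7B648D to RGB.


7B → 123 (R)
64 → 100 (G)
8D → 141 (B)
= RGB(123, 100, 141)


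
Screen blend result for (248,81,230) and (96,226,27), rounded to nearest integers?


Screen: C = 255 - (255-A)×(255-B)/255, rounded to nearest integer
R: 255 - (255-248)×(255-96)/255 = 255 - 1113/255 ≈ 255 - 4.365 = 250.635 → 251
G: 255 - (255-81)×(255-226)/255 = 255 - 5046/255 ≈ 255 - 19.788 = 235.212 → 235
B: 255 - (255-230)×(255-27)/255 = 255 - 5700/255 ≈ 255 - 22.353 = 232.647 → 233
= RGB(251, 235, 233)


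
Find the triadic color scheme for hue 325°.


Triadic: equally spaced at 120° intervals
H1 = 325°
H2 = (325 + 120) mod 360 = 85°
H3 = (325 + 240) mod 360 = 205°
Triadic = 325°, 85°, 205°


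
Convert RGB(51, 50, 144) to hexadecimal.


R = 51 → 33 (hex)
G = 50 → 32 (hex)
B = 144 → 90 (hex)
Hex = #333290


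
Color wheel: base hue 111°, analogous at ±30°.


Base hue: 111°
Left analog: (111 - 30) mod 360 = 81°
Right analog: (111 + 30) mod 360 = 141°
Analogous hues = 81° and 141°


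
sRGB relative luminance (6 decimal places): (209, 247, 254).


Linearize each channel (sRGB transfer function): c = v/255; c_lin = c/12.92 if c ≤ 0.04045, else ((c+0.055)/1.055)^2.4
  R: 209/255 ≈ 0.819608 > 0.04045 → ((0.819608+0.055)/1.055)^2.4 ≈ 0.637597
  G: 247/255 ≈ 0.968627 > 0.04045 → ((0.968627+0.055)/1.055)^2.4 ≈ 0.930111
  B: 254/255 ≈ 0.996078 > 0.04045 → ((0.996078+0.055)/1.055)^2.4 ≈ 0.991102
R_lin = 0.637597, G_lin = 0.930111, B_lin = 0.991102
L = 0.2126×R + 0.7152×G + 0.0722×B
L = 0.2126×0.637597 + 0.7152×0.930111 + 0.0722×0.991102
L ≈ 0.872326


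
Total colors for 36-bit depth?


Colors = 2^bits = 2^36
= 68,719,476,736 colors


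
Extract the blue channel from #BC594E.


Color: #BC594E
R = BC = 188
G = 59 = 89
B = 4E = 78
Blue = 78


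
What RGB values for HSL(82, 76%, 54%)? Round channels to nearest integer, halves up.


H=82°, S=0.76, L=0.54
C = (1-|2L-1|)×S = (1-|0.08|)×0.76 = 0.6992
H' = H/60 = 82/60 ≈ 1.3667; X = C×(1-|H' mod 2 - 1|) ≈ 0.4428
m = L - C/2 = 0.54 - 0.3496 = 0.1904
Sector ⌊H'⌋ = 1 → (R',G',B') = (≈0.4428, 0.6992, 0.0)
RGB = ((R'+m)×255, (G'+m)×255, (B'+m)×255) = (161.4728, 226.848, 48.552)
Round half up → RGB(161, 227, 49)


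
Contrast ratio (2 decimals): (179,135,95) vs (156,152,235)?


Linearize each sRGB channel c=v/255: c/12.92 if c ≤ 0.04045 else ((c+0.055)/1.055)^2.4
L = 0.2126×R_lin + 0.7152×G_lin + 0.0722×B_lin
Color 1 (179,135,95):
  R=179: 179/255≈0.7020 > 0.04045 → ((0.7020+0.055)/1.055)^2.4 ≈ 0.45079
  G=135: 135/255≈0.5294 > 0.04045 → ((0.5294+0.055)/1.055)^2.4 ≈ 0.24228
  B=95: 95/255≈0.3725 > 0.04045 → ((0.3725+0.055)/1.055)^2.4 ≈ 0.11444
  L1 = 0.2126×0.45079 + 0.7152×0.24228 + 0.0722×0.11444 ≈ 0.27738
Color 2 (156,152,235):
  R=156: 156/255≈0.6118 > 0.04045 → ((0.6118+0.055)/1.055)^2.4 ≈ 0.33245
  G=152: 152/255≈0.5961 > 0.04045 → ((0.5961+0.055)/1.055)^2.4 ≈ 0.31399
  B=235: 235/255≈0.9216 > 0.04045 → ((0.9216+0.055)/1.055)^2.4 ≈ 0.83077
  L2 = 0.2126×0.33245 + 0.7152×0.31399 + 0.0722×0.83077 ≈ 0.35523
Lighter = 0.35523, Darker = 0.27738
Ratio = (L_lighter + 0.05) / (L_darker + 0.05)
Ratio = (0.35523 + 0.05) / (0.27738 + 0.05) = 0.40523 / 0.32738 ≈ 1.2378
Ratio ≈ 1.24:1


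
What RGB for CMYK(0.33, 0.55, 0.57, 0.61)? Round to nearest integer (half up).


R = 255 × (1-C) × (1-K) = 255 × 0.67 × 0.39 = 66.6315 → 67
G = 255 × (1-M) × (1-K) = 255 × 0.45 × 0.39 = 44.7525 → 45
B = 255 × (1-Y) × (1-K) = 255 × 0.43 × 0.39 = 42.7635 → 43
= RGB(67, 45, 43)


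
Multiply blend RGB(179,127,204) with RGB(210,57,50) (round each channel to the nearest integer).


Multiply: C = A×B/255, rounded to nearest integer
R: 179×210/255 = 37590/255 ≈ 147.412 → 147
G: 127×57/255 = 7239/255 ≈ 28.388 → 28
B: 204×50/255 = 10200/255 ≈ 40.000 → 40
= RGB(147, 28, 40)


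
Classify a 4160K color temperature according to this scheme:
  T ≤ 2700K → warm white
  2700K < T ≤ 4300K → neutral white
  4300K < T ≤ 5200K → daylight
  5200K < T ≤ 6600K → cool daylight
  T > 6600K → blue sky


Temperature: 4160K
2700K < 4160K ≤ 4300K → neutral white
Classification: neutral white


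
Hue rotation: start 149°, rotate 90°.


New hue = (H + rotation) mod 360
New hue = (149 + 90) mod 360
= 239 mod 360
= 239°


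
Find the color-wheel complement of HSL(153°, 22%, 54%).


Complement = opposite side of color wheel = hue + 180°
H' = (153 + 180) mod 360 = 333°
S and L unchanged.
= HSL(333°, 22%, 54%)


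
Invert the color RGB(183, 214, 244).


Invert: (255-R, 255-G, 255-B)
R: 255-183 = 72
G: 255-214 = 41
B: 255-244 = 11
= RGB(72, 41, 11)


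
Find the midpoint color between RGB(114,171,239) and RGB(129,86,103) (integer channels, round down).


Midpoint: each channel = ⌊(C₁+C₂)/2⌋
R: ⌊(114+129)/2⌋ = 121
G: ⌊(171+86)/2⌋ = 128
B: ⌊(239+103)/2⌋ = 171
= RGB(121, 128, 171)


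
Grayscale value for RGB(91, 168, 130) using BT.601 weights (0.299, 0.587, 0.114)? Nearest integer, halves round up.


Gray = 0.299×R + 0.587×G + 0.114×B
Gray = 0.299×91 + 0.587×168 + 0.114×130
Gray = 27.209 + 98.616 + 14.820
Gray = 140.645 → round half up → 141
Gray = 141


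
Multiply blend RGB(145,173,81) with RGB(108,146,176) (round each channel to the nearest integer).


Multiply: C = A×B/255, rounded to nearest integer
R: 145×108/255 = 15660/255 ≈ 61.412 → 61
G: 173×146/255 = 25258/255 ≈ 99.051 → 99
B: 81×176/255 = 14256/255 ≈ 55.906 → 56
= RGB(61, 99, 56)


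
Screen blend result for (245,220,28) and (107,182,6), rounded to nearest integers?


Screen: C = 255 - (255-A)×(255-B)/255, rounded to nearest integer
R: 255 - (255-245)×(255-107)/255 = 255 - 1480/255 ≈ 255 - 5.804 = 249.196 → 249
G: 255 - (255-220)×(255-182)/255 = 255 - 2555/255 ≈ 255 - 10.020 = 244.980 → 245
B: 255 - (255-28)×(255-6)/255 = 255 - 56523/255 ≈ 255 - 221.659 = 33.341 → 33
= RGB(249, 245, 33)


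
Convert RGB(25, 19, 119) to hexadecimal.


R = 25 → 19 (hex)
G = 19 → 13 (hex)
B = 119 → 77 (hex)
Hex = #191377


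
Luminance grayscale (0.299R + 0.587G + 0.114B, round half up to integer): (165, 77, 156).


Gray = 0.299×R + 0.587×G + 0.114×B
Gray = 0.299×165 + 0.587×77 + 0.114×156
Gray = 49.335 + 45.199 + 17.784
Gray = 112.318 → round half up → 112
Gray = 112


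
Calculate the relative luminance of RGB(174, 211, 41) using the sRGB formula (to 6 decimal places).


Linearize each channel (sRGB transfer function): c = v/255; c_lin = c/12.92 if c ≤ 0.04045, else ((c+0.055)/1.055)^2.4
  R: 174/255 ≈ 0.682353 > 0.04045 → ((0.682353+0.055)/1.055)^2.4 ≈ 0.423268
  G: 211/255 ≈ 0.827451 > 0.04045 → ((0.827451+0.055)/1.055)^2.4 ≈ 0.651406
  B: 41/255 ≈ 0.160784 > 0.04045 → ((0.160784+0.055)/1.055)^2.4 ≈ 0.022174
R_lin = 0.423268, G_lin = 0.651406, B_lin = 0.022174
L = 0.2126×R + 0.7152×G + 0.0722×B
L = 0.2126×0.423268 + 0.7152×0.651406 + 0.0722×0.022174
L ≈ 0.557473


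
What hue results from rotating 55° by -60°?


New hue = (H + rotation) mod 360
New hue = (55 -60) mod 360
= -5 mod 360
= 355°


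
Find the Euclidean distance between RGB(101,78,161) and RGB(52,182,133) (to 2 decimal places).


d = √[(R₁-R₂)² + (G₁-G₂)² + (B₁-B₂)²]
d = √[(101-52)² + (78-182)² + (161-133)²]
d = √[2401 + 10816 + 784]
d = √14001
d ≈ 118.33


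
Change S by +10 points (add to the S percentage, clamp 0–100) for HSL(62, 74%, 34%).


Original S = 74%
Adjustment = +10 percentage points
New S = 74 + (10) = 84
Clamp to [0, 100] → 84
= HSL(62°, 84%, 34%)


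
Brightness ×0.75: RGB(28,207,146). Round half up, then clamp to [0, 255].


Multiply each channel by 0.75, round half up, clamp to [0, 255]
R: 28×0.75 = 21
G: 207×0.75 = 155.25 → round → 155
B: 146×0.75 = 109.5 → round → 110
= RGB(21, 155, 110)


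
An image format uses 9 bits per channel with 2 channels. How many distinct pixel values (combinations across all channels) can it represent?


Total bits = 9 bits/channel × 2 channels = 18 bits
Distinct pixel values = 2^18
= 262,144 pixel values


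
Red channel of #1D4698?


Color: #1D4698
R = 1D = 29
G = 46 = 70
B = 98 = 152
Red = 29


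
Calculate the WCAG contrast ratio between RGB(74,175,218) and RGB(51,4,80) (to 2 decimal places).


Linearize each sRGB channel c=v/255: c/12.92 if c ≤ 0.04045 else ((c+0.055)/1.055)^2.4
L = 0.2126×R_lin + 0.7152×G_lin + 0.0722×B_lin
Color 1 (74,175,218):
  R=74: 74/255≈0.2902 > 0.04045 → ((0.2902+0.055)/1.055)^2.4 ≈ 0.06848
  G=175: 175/255≈0.6863 > 0.04045 → ((0.6863+0.055)/1.055)^2.4 ≈ 0.42869
  B=218: 218/255≈0.8549 > 0.04045 → ((0.8549+0.055)/1.055)^2.4 ≈ 0.70110
  L1 = 0.2126×0.06848 + 0.7152×0.42869 + 0.0722×0.70110 ≈ 0.37178
Color 2 (51,4,80):
  R=51: 51/255≈0.2000 > 0.04045 → ((0.2000+0.055)/1.055)^2.4 ≈ 0.03310
  G=4: 4/255≈0.0157 ≤ 0.04045 → 0.0157/12.92 ≈ 0.00121
  B=80: 80/255≈0.3137 > 0.04045 → ((0.3137+0.055)/1.055)^2.4 ≈ 0.08022
  L2 = 0.2126×0.03310 + 0.7152×0.00121 + 0.0722×0.08022 ≈ 0.01370
Lighter = 0.37178, Darker = 0.01370
Ratio = (L_lighter + 0.05) / (L_darker + 0.05)
Ratio = (0.37178 + 0.05) / (0.01370 + 0.05) = 0.42178 / 0.06370 ≈ 6.6215
Ratio ≈ 6.62:1


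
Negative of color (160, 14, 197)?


Invert: (255-R, 255-G, 255-B)
R: 255-160 = 95
G: 255-14 = 241
B: 255-197 = 58
= RGB(95, 241, 58)


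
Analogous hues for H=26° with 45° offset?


Base hue: 26°
Left analog: (26 - 45) mod 360 = 341°
Right analog: (26 + 45) mod 360 = 71°
Analogous hues = 341° and 71°


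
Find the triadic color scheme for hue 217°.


Triadic: equally spaced at 120° intervals
H1 = 217°
H2 = (217 + 120) mod 360 = 337°
H3 = (217 + 240) mod 360 = 97°
Triadic = 217°, 337°, 97°


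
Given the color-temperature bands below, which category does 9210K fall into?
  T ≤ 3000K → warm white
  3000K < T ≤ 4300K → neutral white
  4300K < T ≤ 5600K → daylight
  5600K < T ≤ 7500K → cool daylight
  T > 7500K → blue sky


Temperature: 9210K
9210K > 7500K → blue sky
Classification: blue sky


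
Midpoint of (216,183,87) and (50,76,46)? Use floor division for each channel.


Midpoint: each channel = ⌊(C₁+C₂)/2⌋
R: ⌊(216+50)/2⌋ = 133
G: ⌊(183+76)/2⌋ = 129
B: ⌊(87+46)/2⌋ = 66
= RGB(133, 129, 66)


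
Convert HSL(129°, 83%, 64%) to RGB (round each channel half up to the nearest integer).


H=129°, S=0.83, L=0.64
C = (1-|2L-1|)×S = (1-|0.28|)×0.83 = 0.5976
H' = H/60 = 129/60 ≈ 2.1500; X = C×(1-|H' mod 2 - 1|) = 0.08964
m = L - C/2 = 0.64 - 0.2988 = 0.3412
Sector ⌊H'⌋ = 2 → (R',G',B') = (0.0, 0.5976, 0.08964)
RGB = ((R'+m)×255, (G'+m)×255, (B'+m)×255) = (87.006, 239.394, 109.8642)
Round half up → RGB(87, 239, 110)


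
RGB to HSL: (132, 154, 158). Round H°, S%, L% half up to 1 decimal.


Normalize: R'=132/255≈0.5176, G'=154/255≈0.6039, B'=158/255≈0.6196
Max=158/255, Min=132/255, Δ=Max-Min=26/255
L = (Max+Min)/2 = (158+132)/510 = 290/510 = 0.56862… → L = 56.9%
L > 0.5 → S = Δ/(2-Max-Min) = 26/(510-158-132) = 26/220 = 0.11818… → S = 11.8%
(the 1/255 factors cancel in S and H, so raw channel differences can be used)
Max is B' → H = 60 × ((R-G)/Δ + 4) = 60 × ((132-154)/26 + 4)
  -22/26 + 4 = -0.8461… + 4 = 3.1538…
  H = 60 × 3.1538… = 189.230…° → H = 189.2°
= HSL(189.2°, 11.8%, 56.9%)


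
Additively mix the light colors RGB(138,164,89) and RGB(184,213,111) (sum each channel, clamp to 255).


Additive: each channel = min(255, C₁+C₂)
R: 138+184 = 322 → 255
G: 164+213 = 377 → 255
B: 89+111 = 200 → 200
= RGB(255, 255, 200)


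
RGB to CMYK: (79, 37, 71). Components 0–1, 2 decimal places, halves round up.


R'=79/255≈0.3098, G'=37/255≈0.1451, B'=71/255≈0.2784
K = 1 - max(R',G',B') = 1 - 79/255 = 176/255 = 0.69019… → 0.69
(1-R'-K)/(1-K) simplifies to (max-R)/max with max = 79:
C = (79-79)/79 = 0/79 = 0 → 0.00
M = (79-37)/79 = 42/79 = 0.53164… → 0.53
Y = (79-71)/79 = 8/79 = 0.10126… → 0.10
= CMYK(0.00, 0.53, 0.10, 0.69)


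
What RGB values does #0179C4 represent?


01 → 1 (R)
79 → 121 (G)
C4 → 196 (B)
= RGB(1, 121, 196)


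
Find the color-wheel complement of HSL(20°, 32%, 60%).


Complement = opposite side of color wheel = hue + 180°
H' = (20 + 180) mod 360 = 200°
S and L unchanged.
= HSL(200°, 32%, 60%)


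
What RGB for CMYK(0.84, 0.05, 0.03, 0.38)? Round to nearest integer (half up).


R = 255 × (1-C) × (1-K) = 255 × 0.16 × 0.62 = 25.296 → 25
G = 255 × (1-M) × (1-K) = 255 × 0.95 × 0.62 = 150.195 → 150
B = 255 × (1-Y) × (1-K) = 255 × 0.97 × 0.62 = 153.357 → 153
= RGB(25, 150, 153)


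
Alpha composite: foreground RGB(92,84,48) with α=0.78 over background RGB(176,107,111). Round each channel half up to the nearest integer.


C = α×F + (1-α)×B, with 1-α = 0.22
R: 0.78×92 + 0.22×176 = 71.76 + 38.72 = 110.48 → 110
G: 0.78×84 + 0.22×107 = 65.52 + 23.54 = 89.06 → 89
B: 0.78×48 + 0.22×111 = 37.44 + 24.42 = 61.86 → 62
= RGB(110, 89, 62)


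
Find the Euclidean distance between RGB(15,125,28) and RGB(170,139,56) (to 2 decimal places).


d = √[(R₁-R₂)² + (G₁-G₂)² + (B₁-B₂)²]
d = √[(15-170)² + (125-139)² + (28-56)²]
d = √[24025 + 196 + 784]
d = √25005
d ≈ 158.13


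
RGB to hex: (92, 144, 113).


R = 92 → 5C (hex)
G = 144 → 90 (hex)
B = 113 → 71 (hex)
Hex = #5C9071


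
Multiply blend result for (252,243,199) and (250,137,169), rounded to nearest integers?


Multiply: C = A×B/255, rounded to nearest integer
R: 252×250/255 = 63000/255 ≈ 247.059 → 247
G: 243×137/255 = 33291/255 ≈ 130.553 → 131
B: 199×169/255 = 33631/255 ≈ 131.886 → 132
= RGB(247, 131, 132)
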